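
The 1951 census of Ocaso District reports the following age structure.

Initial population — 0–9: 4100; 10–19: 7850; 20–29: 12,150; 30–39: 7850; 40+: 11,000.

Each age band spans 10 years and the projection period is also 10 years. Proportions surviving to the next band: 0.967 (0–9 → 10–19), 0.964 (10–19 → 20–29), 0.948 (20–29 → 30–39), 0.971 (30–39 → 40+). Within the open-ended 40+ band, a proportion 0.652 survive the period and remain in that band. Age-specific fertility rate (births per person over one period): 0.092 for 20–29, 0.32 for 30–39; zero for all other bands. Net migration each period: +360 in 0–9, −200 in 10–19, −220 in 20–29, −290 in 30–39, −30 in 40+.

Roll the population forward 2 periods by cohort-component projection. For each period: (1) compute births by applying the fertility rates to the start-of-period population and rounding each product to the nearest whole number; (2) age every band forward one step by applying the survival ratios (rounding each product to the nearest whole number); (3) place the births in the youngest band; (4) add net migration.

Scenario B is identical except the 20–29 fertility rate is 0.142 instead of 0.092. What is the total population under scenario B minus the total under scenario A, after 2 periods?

Period 1.
Births: 12150 × 0.092 = 1118  |  7850 × 0.32 = 2512 — total 3630
10–19: 4100 × 0.967 = 3965
20–29: 7850 × 0.964 = 7567
30–39: 12150 × 0.948 = 11518
40+: 7850 × 0.971 + 11000 × 0.652 = 7622 + 7172 = 14794
Net migration: 0–9 + 360 → 3990; 10–19 − 200 → 3765; 20–29 − 220 → 7347; 30–39 − 290 → 11228; 40+ − 30 → 14764
Giving 3990 / 3765 / 7347 / 11228 / 14764.
Period 2.
Births: 7347 × 0.092 = 676  |  11228 × 0.32 = 3593 — total 4269
10–19: 3990 × 0.967 = 3858
20–29: 3765 × 0.964 = 3629
30–39: 7347 × 0.948 = 6965
40+: 11228 × 0.971 + 14764 × 0.652 = 10902 + 9626 = 20528
Net migration: 0–9 + 360 → 4629; 10–19 − 200 → 3658; 20–29 − 220 → 3409; 30–39 − 290 → 6675; 40+ − 30 → 20498
Giving 4629 / 3658 / 3409 / 6675 / 20498.
Scenario A total after 2 periods: 38869
Scenario B projection —
Period 1.
Births: 12150 × 0.142 = 1725  |  7850 × 0.32 = 2512 — total 4237
10–19: 4100 × 0.967 = 3965
20–29: 7850 × 0.964 = 7567
30–39: 12150 × 0.948 = 11518
40+: 7850 × 0.971 + 11000 × 0.652 = 7622 + 7172 = 14794
Net migration: 0–9 + 360 → 4597; 10–19 − 200 → 3765; 20–29 − 220 → 7347; 30–39 − 290 → 11228; 40+ − 30 → 14764
Giving 4597 / 3765 / 7347 / 11228 / 14764.
Period 2.
Births: 7347 × 0.142 = 1043  |  11228 × 0.32 = 3593 — total 4636
10–19: 4597 × 0.967 = 4445
20–29: 3765 × 0.964 = 3629
30–39: 7347 × 0.948 = 6965
40+: 11228 × 0.971 + 14764 × 0.652 = 10902 + 9626 = 20528
Net migration: 0–9 + 360 → 4996; 10–19 − 200 → 4245; 20–29 − 220 → 3409; 30–39 − 290 → 6675; 40+ − 30 → 20498
Giving 4996 / 4245 / 3409 / 6675 / 20498.
Scenario B total after 2 periods: 39823
Difference B − A = 39823 − 38869 = 954

954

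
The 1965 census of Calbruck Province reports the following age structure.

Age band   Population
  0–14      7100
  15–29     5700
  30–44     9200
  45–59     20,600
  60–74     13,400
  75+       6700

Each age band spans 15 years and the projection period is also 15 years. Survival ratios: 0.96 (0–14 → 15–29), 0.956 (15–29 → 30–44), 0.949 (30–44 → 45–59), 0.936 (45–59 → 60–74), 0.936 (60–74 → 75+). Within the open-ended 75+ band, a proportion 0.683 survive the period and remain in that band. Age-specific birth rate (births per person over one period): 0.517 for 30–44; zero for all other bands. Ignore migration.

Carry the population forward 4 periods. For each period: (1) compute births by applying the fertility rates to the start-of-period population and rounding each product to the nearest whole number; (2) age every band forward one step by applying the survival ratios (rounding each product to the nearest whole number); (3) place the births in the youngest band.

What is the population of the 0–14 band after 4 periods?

2257

(Groups numbered youngest = 1 to oldest = 6.)
After projecting period 1:
Births: 9200 × 0.517 = 4756
Group 2: 7100 × 0.96 = 6816
Group 3: 5700 × 0.956 = 5449
Group 4: 9200 × 0.949 = 8731
Group 5: 20600 × 0.936 = 19282
Group 6: 13400 × 0.936 + 6700 × 0.683 = 12542 + 4576 = 17118
Population now: 0–14=4756, 15–29=6816, 30–44=5449, 45–59=8731, 60–74=19282, 75+=17118
After projecting period 2:
Births: 5449 × 0.517 = 2817
Group 2: 4756 × 0.96 = 4566
Group 3: 6816 × 0.956 = 6516
Group 4: 5449 × 0.949 = 5171
Group 5: 8731 × 0.936 = 8172
Group 6: 19282 × 0.936 + 17118 × 0.683 = 18048 + 11692 = 29740
Population now: 0–14=2817, 15–29=4566, 30–44=6516, 45–59=5171, 60–74=8172, 75+=29740
After projecting period 3:
Births: 6516 × 0.517 = 3369
Group 2: 2817 × 0.96 = 2704
Group 3: 4566 × 0.956 = 4365
Group 4: 6516 × 0.949 = 6184
Group 5: 5171 × 0.936 = 4840
Group 6: 8172 × 0.936 + 29740 × 0.683 = 7649 + 20312 = 27961
Population now: 0–14=3369, 15–29=2704, 30–44=4365, 45–59=6184, 60–74=4840, 75+=27961
After projecting period 4:
Births: 4365 × 0.517 = 2257
Group 2: 3369 × 0.96 = 3234
Group 3: 2704 × 0.956 = 2585
Group 4: 4365 × 0.949 = 4142
Group 5: 6184 × 0.936 = 5788
Group 6: 4840 × 0.936 + 27961 × 0.683 = 4530 + 19097 = 23627
Population now: 0–14=2257, 15–29=3234, 30–44=2585, 45–59=4142, 60–74=5788, 75+=23627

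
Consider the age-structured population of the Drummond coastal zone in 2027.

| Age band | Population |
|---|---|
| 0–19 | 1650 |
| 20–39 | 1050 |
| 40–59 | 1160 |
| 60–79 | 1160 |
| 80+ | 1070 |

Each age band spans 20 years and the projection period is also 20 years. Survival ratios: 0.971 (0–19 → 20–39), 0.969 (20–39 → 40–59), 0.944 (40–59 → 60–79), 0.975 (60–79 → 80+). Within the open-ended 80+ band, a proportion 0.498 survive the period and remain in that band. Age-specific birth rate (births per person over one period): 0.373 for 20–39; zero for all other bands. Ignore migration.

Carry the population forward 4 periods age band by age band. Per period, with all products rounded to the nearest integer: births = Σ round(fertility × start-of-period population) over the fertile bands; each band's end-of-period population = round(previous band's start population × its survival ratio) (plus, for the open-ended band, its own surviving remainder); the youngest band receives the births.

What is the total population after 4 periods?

[period 1]
Births: 1050 × 0.373 = 392
20–39: 1650 × 0.971 = 1602
40–59: 1050 × 0.969 = 1017
60–79: 1160 × 0.944 = 1095
80+: 1160 × 0.975 + 1070 × 0.498 = 1131 + 533 = 1664
Population now: 0–19=392, 20–39=1602, 40–59=1017, 60–79=1095, 80+=1664
[period 2]
Births: 1602 × 0.373 = 598
20–39: 392 × 0.971 = 381
40–59: 1602 × 0.969 = 1552
60–79: 1017 × 0.944 = 960
80+: 1095 × 0.975 + 1664 × 0.498 = 1068 + 829 = 1897
Population now: 0–19=598, 20–39=381, 40–59=1552, 60–79=960, 80+=1897
[period 3]
Births: 381 × 0.373 = 142
20–39: 598 × 0.971 = 581
40–59: 381 × 0.969 = 369
60–79: 1552 × 0.944 = 1465
80+: 960 × 0.975 + 1897 × 0.498 = 936 + 945 = 1881
Population now: 0–19=142, 20–39=581, 40–59=369, 60–79=1465, 80+=1881
[period 4]
Births: 581 × 0.373 = 217
20–39: 142 × 0.971 = 138
40–59: 581 × 0.969 = 563
60–79: 369 × 0.944 = 348
80+: 1465 × 0.975 + 1881 × 0.498 = 1428 + 937 = 2365
Population now: 0–19=217, 20–39=138, 40–59=563, 60–79=348, 80+=2365
Total after period 4: 217 + 138 + 563 + 348 + 2365 = 3631

3631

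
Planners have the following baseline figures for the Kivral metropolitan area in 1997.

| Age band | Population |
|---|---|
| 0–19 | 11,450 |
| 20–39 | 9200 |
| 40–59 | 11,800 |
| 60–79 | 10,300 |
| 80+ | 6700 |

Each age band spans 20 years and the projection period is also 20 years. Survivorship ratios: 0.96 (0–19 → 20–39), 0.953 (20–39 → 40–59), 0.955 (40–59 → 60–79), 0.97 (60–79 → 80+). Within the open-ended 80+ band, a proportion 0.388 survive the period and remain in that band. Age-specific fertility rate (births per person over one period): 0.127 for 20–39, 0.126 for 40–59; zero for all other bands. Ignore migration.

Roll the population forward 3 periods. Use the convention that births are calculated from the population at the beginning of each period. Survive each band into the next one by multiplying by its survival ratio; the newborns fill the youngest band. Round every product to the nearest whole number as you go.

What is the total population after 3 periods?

After projecting period 1:
Births: 9200 × 0.127 = 1168, 11800 × 0.126 = 1487 → total 2655
20–39: 11450 × 0.96 = 10992
40–59: 9200 × 0.953 = 8768
60–79: 11800 × 0.955 = 11269
80+: 10300 × 0.97 + 6700 × 0.388 = 9991 + 2600 = 12591
End of period: [2655, 10992, 8768, 11269, 12591]
After projecting period 2:
Births: 10992 × 0.127 = 1396, 8768 × 0.126 = 1105 → total 2501
20–39: 2655 × 0.96 = 2549
40–59: 10992 × 0.953 = 10475
60–79: 8768 × 0.955 = 8373
80+: 11269 × 0.97 + 12591 × 0.388 = 10931 + 4885 = 15816
End of period: [2501, 2549, 10475, 8373, 15816]
After projecting period 3:
Births: 2549 × 0.127 = 324, 10475 × 0.126 = 1320 → total 1644
20–39: 2501 × 0.96 = 2401
40–59: 2549 × 0.953 = 2429
60–79: 10475 × 0.955 = 10004
80+: 8373 × 0.97 + 15816 × 0.388 = 8122 + 6137 = 14259
End of period: [1644, 2401, 2429, 10004, 14259]
Total after period 3: 1644 + 2401 + 2429 + 10004 + 14259 = 30737

30737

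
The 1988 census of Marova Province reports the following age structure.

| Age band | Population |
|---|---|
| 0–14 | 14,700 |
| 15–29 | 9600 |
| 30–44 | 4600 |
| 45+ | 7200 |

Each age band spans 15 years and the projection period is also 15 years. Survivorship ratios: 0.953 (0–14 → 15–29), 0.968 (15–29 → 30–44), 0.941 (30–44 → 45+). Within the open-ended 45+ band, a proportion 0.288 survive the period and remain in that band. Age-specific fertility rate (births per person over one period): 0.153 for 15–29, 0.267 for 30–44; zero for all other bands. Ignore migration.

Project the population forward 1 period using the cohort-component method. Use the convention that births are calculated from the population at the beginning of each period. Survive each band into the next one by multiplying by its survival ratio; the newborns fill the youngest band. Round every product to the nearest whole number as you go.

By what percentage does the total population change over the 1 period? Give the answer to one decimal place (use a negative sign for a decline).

-10.2

Let group 1 be 0–14 through group 4 = 45+.
[period 1]
Births: 9600 × 0.153 = 1469, 4600 × 0.267 = 1228 → 2697
Group 2: 14700 × 0.953 = 14009
Group 3: 9600 × 0.968 = 9293
Group 4: 4600 × 0.941 + 7200 × 0.288 = 4329 + 2074 = 6403
Giving 2697 / 14009 / 9293 / 6403.
Total: 36100 → 32402; change = -3698; percentage change = -10.2%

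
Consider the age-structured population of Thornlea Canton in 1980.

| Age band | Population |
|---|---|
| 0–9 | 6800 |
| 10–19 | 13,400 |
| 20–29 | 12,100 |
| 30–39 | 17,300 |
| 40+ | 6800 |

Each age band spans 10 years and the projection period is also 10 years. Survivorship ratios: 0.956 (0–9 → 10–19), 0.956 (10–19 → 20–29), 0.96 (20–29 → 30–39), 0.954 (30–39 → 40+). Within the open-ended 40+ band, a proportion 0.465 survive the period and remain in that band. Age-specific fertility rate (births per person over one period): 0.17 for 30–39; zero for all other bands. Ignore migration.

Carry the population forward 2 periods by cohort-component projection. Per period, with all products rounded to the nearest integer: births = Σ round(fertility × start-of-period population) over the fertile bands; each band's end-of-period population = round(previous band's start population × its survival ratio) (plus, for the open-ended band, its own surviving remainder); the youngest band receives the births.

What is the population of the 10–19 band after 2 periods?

Numbering the bands 1..5 from youngest to oldest:
After projecting period 1:
Births: 17300 × 0.17 = 2941
Band 2: 6800 × 0.956 = 6501
Band 3: 13400 × 0.956 = 12810
Band 4: 12100 × 0.96 = 11616
Band 5: 17300 × 0.954 + 6800 × 0.465 = 16504 + 3162 = 19666
→ [2941, 6501, 12810, 11616, 19666]
After projecting period 2:
Births: 11616 × 0.17 = 1975
Band 2: 2941 × 0.956 = 2812
Band 3: 6501 × 0.956 = 6215
Band 4: 12810 × 0.96 = 12298
Band 5: 11616 × 0.954 + 19666 × 0.465 = 11082 + 9145 = 20227
→ [1975, 2812, 6215, 12298, 20227]

2812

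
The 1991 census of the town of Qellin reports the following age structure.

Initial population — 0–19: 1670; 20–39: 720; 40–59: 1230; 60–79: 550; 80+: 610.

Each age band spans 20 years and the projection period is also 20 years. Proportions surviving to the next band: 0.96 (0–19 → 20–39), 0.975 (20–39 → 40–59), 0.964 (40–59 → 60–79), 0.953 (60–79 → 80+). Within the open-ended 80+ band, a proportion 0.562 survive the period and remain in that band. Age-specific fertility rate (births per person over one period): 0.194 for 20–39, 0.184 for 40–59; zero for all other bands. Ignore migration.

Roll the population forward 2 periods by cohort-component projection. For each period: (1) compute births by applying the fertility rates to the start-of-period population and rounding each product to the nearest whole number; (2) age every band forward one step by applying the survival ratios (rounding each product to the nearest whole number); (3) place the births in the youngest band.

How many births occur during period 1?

Numbering the groups 1..5 from youngest to oldest:
— Period 1 —
Births: 720 * 0.194 = 140, 1230 * 0.184 = 226 — total 366
Group 2: 1670 * 0.96 = 1603
Group 3: 720 * 0.975 = 702
Group 4: 1230 * 0.964 = 1186
Group 5: 550 * 0.953 + 610 * 0.562 = 524 + 343 = 867
→ [366, 1603, 702, 1186, 867]

366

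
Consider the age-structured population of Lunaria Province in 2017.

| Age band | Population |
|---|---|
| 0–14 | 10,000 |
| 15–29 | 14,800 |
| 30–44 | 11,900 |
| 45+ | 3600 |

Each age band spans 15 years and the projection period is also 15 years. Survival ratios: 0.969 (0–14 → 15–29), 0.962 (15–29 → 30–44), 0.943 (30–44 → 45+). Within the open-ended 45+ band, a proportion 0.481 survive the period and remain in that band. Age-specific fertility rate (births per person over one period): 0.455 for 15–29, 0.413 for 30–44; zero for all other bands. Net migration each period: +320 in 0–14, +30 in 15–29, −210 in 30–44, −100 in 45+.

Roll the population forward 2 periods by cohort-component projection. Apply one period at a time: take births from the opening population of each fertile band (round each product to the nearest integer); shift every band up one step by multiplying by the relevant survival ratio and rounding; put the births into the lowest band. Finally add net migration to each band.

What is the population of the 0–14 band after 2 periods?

After projecting period 1:
Births: 14800 × 0.455 = 6734 ; 11900 × 0.413 = 4915 → total 11649
15–29: 10000 × 0.969 = 9690
30–44: 14800 × 0.962 = 14238
45+: 11900 × 0.943 + 3600 × 0.481 = 11222 + 1732 = 12954
Net migration: 0–14 + 320 → 11969; 15–29 + 30 → 9720; 30–44 − 210 → 14028; 45+ − 100 → 12854
→ [11969, 9720, 14028, 12854]
After projecting period 2:
Births: 9720 × 0.455 = 4423 ; 14028 × 0.413 = 5794 → total 10217
15–29: 11969 × 0.969 = 11598
30–44: 9720 × 0.962 = 9351
45+: 14028 × 0.943 + 12854 × 0.481 = 13228 + 6183 = 19411
Net migration: 0–14 + 320 → 10537; 15–29 + 30 → 11628; 30–44 − 210 → 9141; 45+ − 100 → 19311
→ [10537, 11628, 9141, 19311]

10537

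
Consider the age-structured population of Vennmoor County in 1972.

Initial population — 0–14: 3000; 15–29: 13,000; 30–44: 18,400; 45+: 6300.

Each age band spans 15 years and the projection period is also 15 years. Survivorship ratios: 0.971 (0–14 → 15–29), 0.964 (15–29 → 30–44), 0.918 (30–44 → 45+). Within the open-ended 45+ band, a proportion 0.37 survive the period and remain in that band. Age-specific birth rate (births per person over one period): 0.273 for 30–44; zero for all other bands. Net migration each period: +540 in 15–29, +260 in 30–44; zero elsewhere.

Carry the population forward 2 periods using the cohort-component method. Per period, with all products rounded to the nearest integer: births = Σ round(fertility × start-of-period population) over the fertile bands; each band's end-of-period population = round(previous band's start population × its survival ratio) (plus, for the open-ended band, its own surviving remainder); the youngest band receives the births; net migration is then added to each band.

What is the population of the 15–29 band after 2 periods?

5417

Call the bands 1 to 4, youngest first.
Period 1.
Births: 18400 * 0.273 = 5023
Band 2: 3000 * 0.971 = 2913
Band 3: 13000 * 0.964 = 12532
Band 4: 18400 * 0.918 + 6300 * 0.37 = 16891 + 2331 = 19222
Net migration: Band 2 + 540 → 3453; Band 3 + 260 → 12792
End of period: [5023, 3453, 12792, 19222]
Period 2.
Births: 12792 * 0.273 = 3492
Band 2: 5023 * 0.971 = 4877
Band 3: 3453 * 0.964 = 3329
Band 4: 12792 * 0.918 + 19222 * 0.37 = 11743 + 7112 = 18855
Net migration: Band 2 + 540 → 5417; Band 3 + 260 → 3589
End of period: [3492, 5417, 3589, 18855]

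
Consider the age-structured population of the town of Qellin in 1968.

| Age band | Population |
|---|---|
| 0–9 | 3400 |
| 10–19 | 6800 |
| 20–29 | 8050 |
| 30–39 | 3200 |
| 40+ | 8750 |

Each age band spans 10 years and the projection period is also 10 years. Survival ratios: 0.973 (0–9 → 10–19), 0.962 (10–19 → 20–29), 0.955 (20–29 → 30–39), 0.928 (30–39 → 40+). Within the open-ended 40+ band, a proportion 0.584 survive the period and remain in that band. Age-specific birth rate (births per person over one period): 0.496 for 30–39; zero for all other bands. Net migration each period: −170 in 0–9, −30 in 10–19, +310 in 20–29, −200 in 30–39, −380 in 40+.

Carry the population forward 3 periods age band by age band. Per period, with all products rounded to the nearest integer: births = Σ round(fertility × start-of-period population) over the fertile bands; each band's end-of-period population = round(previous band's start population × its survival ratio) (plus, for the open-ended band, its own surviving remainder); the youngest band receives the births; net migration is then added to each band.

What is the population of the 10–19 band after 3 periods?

3418

After projecting period 1:
Births: 3200 × 0.496 = 1587
10–19: 3400 × 0.973 = 3308
20–29: 6800 × 0.962 = 6542
30–39: 8050 × 0.955 = 7688
40+: 3200 × 0.928 + 8750 × 0.584 = 2970 + 5110 = 8080
Net migration: 0–9 − 170 → 1417; 10–19 − 30 → 3278; 20–29 + 310 → 6852; 30–39 − 200 → 7488; 40+ − 380 → 7700
→ [1417, 3278, 6852, 7488, 7700]
After projecting period 2:
Births: 7488 × 0.496 = 3714
10–19: 1417 × 0.973 = 1379
20–29: 3278 × 0.962 = 3153
30–39: 6852 × 0.955 = 6544
40+: 7488 × 0.928 + 7700 × 0.584 = 6949 + 4497 = 11446
Net migration: 0–9 − 170 → 3544; 10–19 − 30 → 1349; 20–29 + 310 → 3463; 30–39 − 200 → 6344; 40+ − 380 → 11066
→ [3544, 1349, 3463, 6344, 11066]
After projecting period 3:
Births: 6344 × 0.496 = 3147
10–19: 3544 × 0.973 = 3448
20–29: 1349 × 0.962 = 1298
30–39: 3463 × 0.955 = 3307
40+: 6344 × 0.928 + 11066 × 0.584 = 5887 + 6463 = 12350
Net migration: 0–9 − 170 → 2977; 10–19 − 30 → 3418; 20–29 + 310 → 1608; 30–39 − 200 → 3107; 40+ − 380 → 11970
→ [2977, 3418, 1608, 3107, 11970]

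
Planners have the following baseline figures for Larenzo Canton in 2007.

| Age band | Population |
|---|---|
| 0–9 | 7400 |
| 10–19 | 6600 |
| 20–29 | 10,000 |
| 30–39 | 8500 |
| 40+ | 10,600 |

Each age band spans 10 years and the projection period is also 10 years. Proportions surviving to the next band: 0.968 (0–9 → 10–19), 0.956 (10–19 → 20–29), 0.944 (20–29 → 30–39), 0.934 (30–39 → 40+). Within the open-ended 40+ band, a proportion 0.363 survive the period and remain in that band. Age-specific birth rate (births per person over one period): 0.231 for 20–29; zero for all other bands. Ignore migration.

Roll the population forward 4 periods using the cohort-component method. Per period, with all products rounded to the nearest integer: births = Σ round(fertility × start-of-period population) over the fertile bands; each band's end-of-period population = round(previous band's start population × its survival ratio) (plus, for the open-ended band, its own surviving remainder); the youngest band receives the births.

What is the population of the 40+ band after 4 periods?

9783

[period 1]
Births: 10000 * 0.231 = 2310
10–19: 7400 * 0.968 = 7163
20–29: 6600 * 0.956 = 6310
30–39: 10000 * 0.944 = 9440
40+: 8500 * 0.934 + 10600 * 0.363 = 7939 + 3848 = 11787
Population now: 0–9=2310, 10–19=7163, 20–29=6310, 30–39=9440, 40+=11787
[period 2]
Births: 6310 * 0.231 = 1458
10–19: 2310 * 0.968 = 2236
20–29: 7163 * 0.956 = 6848
30–39: 6310 * 0.944 = 5957
40+: 9440 * 0.934 + 11787 * 0.363 = 8817 + 4279 = 13096
Population now: 0–9=1458, 10–19=2236, 20–29=6848, 30–39=5957, 40+=13096
[period 3]
Births: 6848 * 0.231 = 1582
10–19: 1458 * 0.968 = 1411
20–29: 2236 * 0.956 = 2138
30–39: 6848 * 0.944 = 6465
40+: 5957 * 0.934 + 13096 * 0.363 = 5564 + 4754 = 10318
Population now: 0–9=1582, 10–19=1411, 20–29=2138, 30–39=6465, 40+=10318
[period 4]
Births: 2138 * 0.231 = 494
10–19: 1582 * 0.968 = 1531
20–29: 1411 * 0.956 = 1349
30–39: 2138 * 0.944 = 2018
40+: 6465 * 0.934 + 10318 * 0.363 = 6038 + 3745 = 9783
Population now: 0–9=494, 10–19=1531, 20–29=1349, 30–39=2018, 40+=9783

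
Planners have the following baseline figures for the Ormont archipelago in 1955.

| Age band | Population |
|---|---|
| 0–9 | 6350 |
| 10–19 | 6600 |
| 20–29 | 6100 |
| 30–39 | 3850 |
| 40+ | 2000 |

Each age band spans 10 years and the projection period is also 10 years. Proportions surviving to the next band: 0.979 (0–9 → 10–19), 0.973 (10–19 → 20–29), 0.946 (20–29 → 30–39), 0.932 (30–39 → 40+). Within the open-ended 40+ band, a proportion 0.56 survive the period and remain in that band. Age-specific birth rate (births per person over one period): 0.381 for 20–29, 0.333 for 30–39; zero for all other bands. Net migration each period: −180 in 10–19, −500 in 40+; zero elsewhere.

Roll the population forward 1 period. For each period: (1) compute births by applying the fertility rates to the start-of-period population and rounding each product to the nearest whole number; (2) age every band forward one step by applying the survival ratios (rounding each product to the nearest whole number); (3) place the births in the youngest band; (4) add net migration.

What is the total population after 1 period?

26044

Let group 1 be 0–9 through group 5 = 40+.
— Period 1 —
Births: 6100 * 0.381 = 2324  |  3850 * 0.333 = 1282 — total 3606
Group 2: 6350 * 0.979 = 6217
Group 3: 6600 * 0.973 = 6422
Group 4: 6100 * 0.946 = 5771
Group 5: 3850 * 0.932 + 2000 * 0.56 = 3588 + 1120 = 4708
Net migration: Group 2 − 180 → 6037; Group 5 − 500 → 4208
Giving 3606 / 6037 / 6422 / 5771 / 4208.
Total after period 1: 3606 + 6037 + 6422 + 5771 + 4208 = 26044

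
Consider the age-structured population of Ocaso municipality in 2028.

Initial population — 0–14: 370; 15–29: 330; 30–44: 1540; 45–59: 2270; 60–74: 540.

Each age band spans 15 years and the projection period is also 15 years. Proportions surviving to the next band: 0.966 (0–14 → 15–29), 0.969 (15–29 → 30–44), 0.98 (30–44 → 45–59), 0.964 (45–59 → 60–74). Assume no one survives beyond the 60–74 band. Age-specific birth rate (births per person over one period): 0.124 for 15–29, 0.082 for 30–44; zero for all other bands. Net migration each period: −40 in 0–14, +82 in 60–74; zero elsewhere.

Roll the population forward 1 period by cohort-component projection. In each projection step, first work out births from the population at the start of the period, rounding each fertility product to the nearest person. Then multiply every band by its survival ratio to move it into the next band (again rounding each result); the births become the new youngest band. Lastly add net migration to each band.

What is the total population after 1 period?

Numbering the bands 1..5 from youngest to oldest:
[period 1]
Births: 330 × 0.124 = 41 ; 1540 × 0.082 = 126 → total 167
Band 2: 370 × 0.966 = 357
Band 3: 330 × 0.969 = 320
Band 4: 1540 × 0.98 = 1509
Band 5: 2270 × 0.964 = 2188
Net migration: Band 1 − 40 → 127; Band 5 + 82 → 2270
Giving 127 / 357 / 320 / 1509 / 2270.
Total after period 1: 127 + 357 + 320 + 1509 + 2270 = 4583

4583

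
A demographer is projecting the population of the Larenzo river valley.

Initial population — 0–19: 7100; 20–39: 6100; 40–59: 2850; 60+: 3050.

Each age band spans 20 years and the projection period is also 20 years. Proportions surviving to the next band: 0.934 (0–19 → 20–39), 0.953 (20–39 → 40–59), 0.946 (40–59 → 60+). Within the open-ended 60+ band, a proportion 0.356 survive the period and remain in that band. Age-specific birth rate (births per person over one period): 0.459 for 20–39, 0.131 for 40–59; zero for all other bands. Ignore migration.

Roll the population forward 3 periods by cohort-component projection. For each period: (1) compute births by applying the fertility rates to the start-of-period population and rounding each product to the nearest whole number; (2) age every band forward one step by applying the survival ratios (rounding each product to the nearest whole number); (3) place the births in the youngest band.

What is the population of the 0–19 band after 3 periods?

Call the bands 1 to 4, youngest first.
Period 1.
Births: 6100 * 0.459 = 2800  |  2850 * 0.131 = 373 — total 3173
Band 2: 7100 * 0.934 = 6631
Band 3: 6100 * 0.953 = 5813
Band 4: 2850 * 0.946 + 3050 * 0.356 = 2696 + 1086 = 3782
Giving 3173 / 6631 / 5813 / 3782.
Period 2.
Births: 6631 * 0.459 = 3044  |  5813 * 0.131 = 762 — total 3806
Band 2: 3173 * 0.934 = 2964
Band 3: 6631 * 0.953 = 6319
Band 4: 5813 * 0.946 + 3782 * 0.356 = 5499 + 1346 = 6845
Giving 3806 / 2964 / 6319 / 6845.
Period 3.
Births: 2964 * 0.459 = 1360  |  6319 * 0.131 = 828 — total 2188
Band 2: 3806 * 0.934 = 3555
Band 3: 2964 * 0.953 = 2825
Band 4: 6319 * 0.946 + 6845 * 0.356 = 5978 + 2437 = 8415
Giving 2188 / 3555 / 2825 / 8415.

2188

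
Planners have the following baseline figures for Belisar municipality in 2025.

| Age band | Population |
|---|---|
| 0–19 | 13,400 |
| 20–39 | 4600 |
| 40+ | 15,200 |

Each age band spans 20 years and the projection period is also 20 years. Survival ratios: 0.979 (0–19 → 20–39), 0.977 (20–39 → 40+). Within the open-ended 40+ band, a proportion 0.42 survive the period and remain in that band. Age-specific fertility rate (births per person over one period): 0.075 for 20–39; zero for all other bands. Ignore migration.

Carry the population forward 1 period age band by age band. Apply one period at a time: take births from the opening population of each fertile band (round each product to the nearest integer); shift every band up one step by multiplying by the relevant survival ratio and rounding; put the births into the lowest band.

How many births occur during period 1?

345

Call the bands 1 to 3, youngest first.
After projecting period 1:
Births: 4600 * 0.075 = 345
Band 2: 13400 * 0.979 = 13119
Band 3: 4600 * 0.977 + 15200 * 0.42 = 4494 + 6384 = 10878
Population now: 0–19=345, 20–39=13119, 40+=10878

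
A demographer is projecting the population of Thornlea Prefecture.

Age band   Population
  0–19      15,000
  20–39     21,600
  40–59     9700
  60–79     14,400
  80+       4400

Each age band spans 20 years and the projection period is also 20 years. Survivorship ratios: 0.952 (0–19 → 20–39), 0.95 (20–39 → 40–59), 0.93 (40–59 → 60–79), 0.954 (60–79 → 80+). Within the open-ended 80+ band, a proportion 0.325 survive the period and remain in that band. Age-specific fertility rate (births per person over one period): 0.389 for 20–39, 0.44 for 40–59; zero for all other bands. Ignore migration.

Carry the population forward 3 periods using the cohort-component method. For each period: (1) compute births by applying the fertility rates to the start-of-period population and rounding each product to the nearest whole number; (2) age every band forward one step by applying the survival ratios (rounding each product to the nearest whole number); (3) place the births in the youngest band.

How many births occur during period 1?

12670

After projecting period 1:
Births: 21600 × 0.389 = 8402 ; 9700 × 0.44 = 4268 → 12670
20–39: 15000 × 0.952 = 14280
40–59: 21600 × 0.95 = 20520
60–79: 9700 × 0.93 = 9021
80+: 14400 × 0.954 + 4400 × 0.325 = 13738 + 1430 = 15168
Giving 12670 / 14280 / 20520 / 9021 / 15168.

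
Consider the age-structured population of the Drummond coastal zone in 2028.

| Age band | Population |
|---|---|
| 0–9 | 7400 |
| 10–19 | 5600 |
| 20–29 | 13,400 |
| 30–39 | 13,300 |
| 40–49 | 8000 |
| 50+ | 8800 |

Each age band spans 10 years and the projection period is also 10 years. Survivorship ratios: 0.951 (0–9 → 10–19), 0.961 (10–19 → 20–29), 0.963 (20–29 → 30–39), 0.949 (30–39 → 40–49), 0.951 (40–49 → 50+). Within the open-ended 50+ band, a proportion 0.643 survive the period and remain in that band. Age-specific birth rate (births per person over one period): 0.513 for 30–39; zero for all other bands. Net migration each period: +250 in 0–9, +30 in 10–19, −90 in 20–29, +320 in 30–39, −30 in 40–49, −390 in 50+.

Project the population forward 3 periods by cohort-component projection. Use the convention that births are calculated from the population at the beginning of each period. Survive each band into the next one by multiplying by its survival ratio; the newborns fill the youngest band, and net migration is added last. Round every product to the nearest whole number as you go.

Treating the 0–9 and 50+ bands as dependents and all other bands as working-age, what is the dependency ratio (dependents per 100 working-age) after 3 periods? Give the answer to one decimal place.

Let band 1 be 0–9 through band 6 = 50+.
— Period 1 —
Births: 13300 × 0.513 = 6823
Band 2: 7400 × 0.951 = 7037
Band 3: 5600 × 0.961 = 5382
Band 4: 13400 × 0.963 = 12904
Band 5: 13300 × 0.949 = 12622
Band 6: 8000 × 0.951 + 8800 × 0.643 = 7608 + 5658 = 13266
Net migration: Band 1 + 250 → 7073; Band 2 + 30 → 7067; Band 3 − 90 → 5292; Band 4 + 320 → 13224; Band 5 − 30 → 12592; Band 6 − 390 → 12876
→ [7073, 7067, 5292, 13224, 12592, 12876]
— Period 2 —
Births: 13224 × 0.513 = 6784
Band 2: 7073 × 0.951 = 6726
Band 3: 7067 × 0.961 = 6791
Band 4: 5292 × 0.963 = 5096
Band 5: 13224 × 0.949 = 12550
Band 6: 12592 × 0.951 + 12876 × 0.643 = 11975 + 8279 = 20254
Net migration: Band 1 + 250 → 7034; Band 2 + 30 → 6756; Band 3 − 90 → 6701; Band 4 + 320 → 5416; Band 5 − 30 → 12520; Band 6 − 390 → 19864
→ [7034, 6756, 6701, 5416, 12520, 19864]
— Period 3 —
Births: 5416 × 0.513 = 2778
Band 2: 7034 × 0.951 = 6689
Band 3: 6756 × 0.961 = 6493
Band 4: 6701 × 0.963 = 6453
Band 5: 5416 × 0.949 = 5140
Band 6: 12520 × 0.951 + 19864 × 0.643 = 11907 + 12773 = 24680
Net migration: Band 1 + 250 → 3028; Band 2 + 30 → 6719; Band 3 − 90 → 6403; Band 4 + 320 → 6773; Band 5 − 30 → 5110; Band 6 − 390 → 24290
→ [3028, 6719, 6403, 6773, 5110, 24290]
Dependents (band 0–9 + band 50+) = 3028 + 24290 = 27318; working-age = 25005; ratio = 27318/25005 × 100 = 109.3

109.3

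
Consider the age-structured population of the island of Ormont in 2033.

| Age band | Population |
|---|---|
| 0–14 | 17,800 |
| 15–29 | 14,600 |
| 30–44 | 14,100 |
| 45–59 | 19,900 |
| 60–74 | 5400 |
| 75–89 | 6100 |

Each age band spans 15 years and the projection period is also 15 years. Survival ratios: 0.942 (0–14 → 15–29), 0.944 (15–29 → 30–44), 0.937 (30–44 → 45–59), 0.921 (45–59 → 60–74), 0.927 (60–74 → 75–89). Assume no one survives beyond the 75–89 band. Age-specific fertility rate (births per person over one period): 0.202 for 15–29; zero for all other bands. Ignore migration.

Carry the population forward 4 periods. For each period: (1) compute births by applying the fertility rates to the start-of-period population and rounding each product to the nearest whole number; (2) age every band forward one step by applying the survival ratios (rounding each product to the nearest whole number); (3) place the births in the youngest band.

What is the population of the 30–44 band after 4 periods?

3012

After projecting period 1:
Births: 14600 * 0.202 = 2949
15–29: 17800 * 0.942 = 16768
30–44: 14600 * 0.944 = 13782
45–59: 14100 * 0.937 = 13212
60–74: 19900 * 0.921 = 18328
75–89: 5400 * 0.927 = 5006
Giving 2949 / 16768 / 13782 / 13212 / 18328 / 5006.
After projecting period 2:
Births: 16768 * 0.202 = 3387
15–29: 2949 * 0.942 = 2778
30–44: 16768 * 0.944 = 15829
45–59: 13782 * 0.937 = 12914
60–74: 13212 * 0.921 = 12168
75–89: 18328 * 0.927 = 16990
Giving 3387 / 2778 / 15829 / 12914 / 12168 / 16990.
After projecting period 3:
Births: 2778 * 0.202 = 561
15–29: 3387 * 0.942 = 3191
30–44: 2778 * 0.944 = 2622
45–59: 15829 * 0.937 = 14832
60–74: 12914 * 0.921 = 11894
75–89: 12168 * 0.927 = 11280
Giving 561 / 3191 / 2622 / 14832 / 11894 / 11280.
After projecting period 4:
Births: 3191 * 0.202 = 645
15–29: 561 * 0.942 = 528
30–44: 3191 * 0.944 = 3012
45–59: 2622 * 0.937 = 2457
60–74: 14832 * 0.921 = 13660
75–89: 11894 * 0.927 = 11026
Giving 645 / 528 / 3012 / 2457 / 13660 / 11026.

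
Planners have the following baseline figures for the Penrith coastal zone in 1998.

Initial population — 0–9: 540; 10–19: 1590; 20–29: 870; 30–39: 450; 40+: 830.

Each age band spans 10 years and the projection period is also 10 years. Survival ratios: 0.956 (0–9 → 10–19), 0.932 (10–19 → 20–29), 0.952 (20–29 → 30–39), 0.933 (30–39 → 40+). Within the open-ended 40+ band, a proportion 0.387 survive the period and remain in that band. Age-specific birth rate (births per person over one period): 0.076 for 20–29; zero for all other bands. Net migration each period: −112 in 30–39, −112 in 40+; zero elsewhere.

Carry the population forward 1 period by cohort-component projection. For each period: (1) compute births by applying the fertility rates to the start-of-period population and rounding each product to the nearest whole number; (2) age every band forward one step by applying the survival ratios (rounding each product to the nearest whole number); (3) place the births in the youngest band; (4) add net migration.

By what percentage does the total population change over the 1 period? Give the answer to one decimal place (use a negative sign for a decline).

Call the bands 1 to 5, youngest first.
[period 1]
Births: 870 * 0.076 = 66
Band 2: 540 * 0.956 = 516
Band 3: 1590 * 0.932 = 1482
Band 4: 870 * 0.952 = 828
Band 5: 450 * 0.933 + 830 * 0.387 = 420 + 321 = 741
Net migration: Band 4 − 112 → 716; Band 5 − 112 → 629
End of period: [66, 516, 1482, 716, 629]
Total: 4280 → 3409; change = -871; percentage change = -20.4%

-20.4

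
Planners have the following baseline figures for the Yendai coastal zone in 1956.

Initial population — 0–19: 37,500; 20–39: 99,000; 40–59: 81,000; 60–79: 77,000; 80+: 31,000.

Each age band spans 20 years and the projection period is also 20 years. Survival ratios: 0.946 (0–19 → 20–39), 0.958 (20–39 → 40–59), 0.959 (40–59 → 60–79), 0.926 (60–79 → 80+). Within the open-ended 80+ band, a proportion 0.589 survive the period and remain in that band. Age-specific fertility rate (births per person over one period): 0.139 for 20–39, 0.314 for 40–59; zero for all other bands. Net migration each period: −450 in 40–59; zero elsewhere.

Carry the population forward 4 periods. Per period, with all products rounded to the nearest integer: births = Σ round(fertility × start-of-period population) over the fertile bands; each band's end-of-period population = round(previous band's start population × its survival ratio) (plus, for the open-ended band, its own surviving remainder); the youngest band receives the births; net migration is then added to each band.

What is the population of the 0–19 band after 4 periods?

15558

Period 1:
Births: 99000 * 0.139 = 13761, 81000 * 0.314 = 25434 — total 39195
20–39: 37500 * 0.946 = 35475
40–59: 99000 * 0.958 = 94842
60–79: 81000 * 0.959 = 77679
80+: 77000 * 0.926 + 31000 * 0.589 = 71302 + 18259 = 89561
Net migration: 40–59 − 450 → 94392
Population now: 0–19=39195, 20–39=35475, 40–59=94392, 60–79=77679, 80+=89561
Period 2:
Births: 35475 * 0.139 = 4931, 94392 * 0.314 = 29639 — total 34570
20–39: 39195 * 0.946 = 37078
40–59: 35475 * 0.958 = 33985
60–79: 94392 * 0.959 = 90522
80+: 77679 * 0.926 + 89561 * 0.589 = 71931 + 52751 = 124682
Net migration: 40–59 − 450 → 33535
Population now: 0–19=34570, 20–39=37078, 40–59=33535, 60–79=90522, 80+=124682
Period 3:
Births: 37078 * 0.139 = 5154, 33535 * 0.314 = 10530 — total 15684
20–39: 34570 * 0.946 = 32703
40–59: 37078 * 0.958 = 35521
60–79: 33535 * 0.959 = 32160
80+: 90522 * 0.926 + 124682 * 0.589 = 83823 + 73438 = 157261
Net migration: 40–59 − 450 → 35071
Population now: 0–19=15684, 20–39=32703, 40–59=35071, 60–79=32160, 80+=157261
Period 4:
Births: 32703 * 0.139 = 4546, 35071 * 0.314 = 11012 — total 15558
20–39: 15684 * 0.946 = 14837
40–59: 32703 * 0.958 = 31329
60–79: 35071 * 0.959 = 33633
80+: 32160 * 0.926 + 157261 * 0.589 = 29780 + 92627 = 122407
Net migration: 40–59 − 450 → 30879
Population now: 0–19=15558, 20–39=14837, 40–59=30879, 60–79=33633, 80+=122407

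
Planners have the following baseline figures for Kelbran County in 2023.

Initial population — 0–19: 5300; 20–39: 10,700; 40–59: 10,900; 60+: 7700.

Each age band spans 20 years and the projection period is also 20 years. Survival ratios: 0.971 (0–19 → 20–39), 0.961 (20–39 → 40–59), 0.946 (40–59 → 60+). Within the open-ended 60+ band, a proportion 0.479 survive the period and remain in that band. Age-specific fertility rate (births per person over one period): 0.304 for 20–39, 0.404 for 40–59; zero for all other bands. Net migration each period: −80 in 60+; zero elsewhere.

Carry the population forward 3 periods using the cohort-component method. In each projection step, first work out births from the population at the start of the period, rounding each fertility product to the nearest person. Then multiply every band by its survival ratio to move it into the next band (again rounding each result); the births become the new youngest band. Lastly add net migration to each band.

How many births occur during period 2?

5718

Period 1.
Births: 10700 * 0.304 = 3253 ; 10900 * 0.404 = 4404 → 7657
20–39: 5300 * 0.971 = 5146
40–59: 10700 * 0.961 = 10283
60+: 10900 * 0.946 + 7700 * 0.479 = 10311 + 3688 = 13999
Net migration: 60+ − 80 → 13919
End of period: [7657, 5146, 10283, 13919]
Period 2.
Births: 5146 * 0.304 = 1564 ; 10283 * 0.404 = 4154 → 5718
20–39: 7657 * 0.971 = 7435
40–59: 5146 * 0.961 = 4945
60+: 10283 * 0.946 + 13919 * 0.479 = 9728 + 6667 = 16395
Net migration: 60+ − 80 → 16315
End of period: [5718, 7435, 4945, 16315]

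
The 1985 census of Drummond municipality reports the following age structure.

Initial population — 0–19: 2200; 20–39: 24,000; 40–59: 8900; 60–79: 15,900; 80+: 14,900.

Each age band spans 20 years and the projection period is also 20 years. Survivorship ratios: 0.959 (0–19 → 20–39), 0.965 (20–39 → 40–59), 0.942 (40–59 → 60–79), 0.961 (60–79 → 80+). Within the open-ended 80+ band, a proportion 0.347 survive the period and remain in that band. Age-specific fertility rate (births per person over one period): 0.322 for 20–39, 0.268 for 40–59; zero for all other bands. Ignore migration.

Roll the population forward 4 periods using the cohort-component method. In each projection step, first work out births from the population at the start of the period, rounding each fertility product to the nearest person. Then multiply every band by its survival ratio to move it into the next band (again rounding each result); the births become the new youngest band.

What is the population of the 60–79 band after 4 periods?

(Bands numbered youngest = 1 to oldest = 5.)
[period 1]
Births: 24000 * 0.322 = 7728  |  8900 * 0.268 = 2385 — total 10113
Band 2: 2200 * 0.959 = 2110
Band 3: 24000 * 0.965 = 23160
Band 4: 8900 * 0.942 = 8384
Band 5: 15900 * 0.961 + 14900 * 0.347 = 15280 + 5170 = 20450
End of period: [10113, 2110, 23160, 8384, 20450]
[period 2]
Births: 2110 * 0.322 = 679  |  23160 * 0.268 = 6207 — total 6886
Band 2: 10113 * 0.959 = 9698
Band 3: 2110 * 0.965 = 2036
Band 4: 23160 * 0.942 = 21817
Band 5: 8384 * 0.961 + 20450 * 0.347 = 8057 + 7096 = 15153
End of period: [6886, 9698, 2036, 21817, 15153]
[period 3]
Births: 9698 * 0.322 = 3123  |  2036 * 0.268 = 546 — total 3669
Band 2: 6886 * 0.959 = 6604
Band 3: 9698 * 0.965 = 9359
Band 4: 2036 * 0.942 = 1918
Band 5: 21817 * 0.961 + 15153 * 0.347 = 20966 + 5258 = 26224
End of period: [3669, 6604, 9359, 1918, 26224]
[period 4]
Births: 6604 * 0.322 = 2126  |  9359 * 0.268 = 2508 — total 4634
Band 2: 3669 * 0.959 = 3519
Band 3: 6604 * 0.965 = 6373
Band 4: 9359 * 0.942 = 8816
Band 5: 1918 * 0.961 + 26224 * 0.347 = 1843 + 9100 = 10943
End of period: [4634, 3519, 6373, 8816, 10943]

8816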